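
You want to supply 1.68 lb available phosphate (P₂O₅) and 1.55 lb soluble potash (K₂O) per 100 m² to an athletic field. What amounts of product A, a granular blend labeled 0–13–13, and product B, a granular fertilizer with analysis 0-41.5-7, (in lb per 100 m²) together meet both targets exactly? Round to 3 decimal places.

11.720 lb product A, 0.377 lb product B

Per-100 m² balance (a = product A, b = product B):
P₂O₅: 0.13·a + 0.415·b = 1.68
K₂O: 0.13·a + 0.07·b = 1.55
Eliminate b: (row1) − 0.415/0.07·(row2) → -0.640714·a = -7.50929, so a = 11.7202.
Then b = (1.55 − 0.13·11.7202) / 0.07 = 0.376812.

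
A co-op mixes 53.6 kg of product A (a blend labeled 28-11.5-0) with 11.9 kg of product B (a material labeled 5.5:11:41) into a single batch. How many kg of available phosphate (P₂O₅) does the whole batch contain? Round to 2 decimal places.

7.47 kg P₂O₅

P₂O₅ mass = 11.5%×53.6 + 11%×11.9 = 7.473 kg.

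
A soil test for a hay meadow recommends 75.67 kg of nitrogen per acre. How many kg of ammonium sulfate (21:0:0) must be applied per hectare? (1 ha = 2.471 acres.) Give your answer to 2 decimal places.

Product per acre = 75.67 / 21% = 360.333 kg.
Convert to per hectare: 360.333 × 2.471 = 890.384 kg.

890.38 kg of product per hectare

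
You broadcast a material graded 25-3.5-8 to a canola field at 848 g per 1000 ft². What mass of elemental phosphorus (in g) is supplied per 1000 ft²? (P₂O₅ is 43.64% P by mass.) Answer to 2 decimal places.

12.95 g P per thousand sq ft

P₂O₅ per 1000 ft² = 848 × 3.5% = 29.68 g.
Elemental P = 29.68 × 0.4364 = 12.9524 g per 1000 ft².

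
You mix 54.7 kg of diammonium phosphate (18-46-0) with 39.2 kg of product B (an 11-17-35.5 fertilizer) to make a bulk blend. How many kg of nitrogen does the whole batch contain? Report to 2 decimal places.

N mass = 18%×54.7 + 11%×39.2 = 14.158 kg.

14.16 kg N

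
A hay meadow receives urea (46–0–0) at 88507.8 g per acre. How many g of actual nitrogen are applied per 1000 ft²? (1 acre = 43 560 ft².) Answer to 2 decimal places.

934.66 g N per thousand sq ft

nitrogen per acre = 88507.8 × 46% = 40713.6 g.
Convert to per 1000 ft²: 40713.6 × 0.0229568 = 934.655 g.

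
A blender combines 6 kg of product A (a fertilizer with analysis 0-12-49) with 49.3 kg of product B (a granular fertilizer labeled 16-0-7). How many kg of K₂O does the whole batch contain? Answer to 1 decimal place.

K₂O mass = 49%×6 + 7%×49.3 = 6.391 kg.

6.4 kg K₂O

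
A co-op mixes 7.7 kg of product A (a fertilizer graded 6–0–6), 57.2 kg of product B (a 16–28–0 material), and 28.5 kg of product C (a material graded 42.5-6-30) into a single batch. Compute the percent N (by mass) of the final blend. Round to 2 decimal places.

23.26% N

Total mass = 7.7 + 57.2 + 28.5 = 93.4 kg.
N mass = 6%×7.7 + 16%×57.2 + 42.5%×28.5 = 21.7265 kg.
% N = 21.7265 / 93.4 = 23.2618%.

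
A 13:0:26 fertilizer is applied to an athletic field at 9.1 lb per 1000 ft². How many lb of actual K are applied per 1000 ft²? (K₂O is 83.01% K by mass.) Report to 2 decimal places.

K₂O per 1000 ft² = 9.1 × 26% = 2.366 lb.
Elemental K = 2.366 × 0.8301 = 1.96402 lb per 1000 ft².

1.96 lb K per thousand sq ft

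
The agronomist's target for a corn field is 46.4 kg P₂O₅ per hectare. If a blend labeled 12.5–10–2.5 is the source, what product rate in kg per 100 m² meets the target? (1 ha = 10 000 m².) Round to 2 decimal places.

Product per hectare = 46.4 / 10% = 464 kg.
Convert to per 100 m²: 464 × 0.01 = 4.64 kg.

4.64 kg of product per hundred sq m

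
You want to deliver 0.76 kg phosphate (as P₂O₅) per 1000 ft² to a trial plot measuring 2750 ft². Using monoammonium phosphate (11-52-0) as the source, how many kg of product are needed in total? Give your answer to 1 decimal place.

Product per 1000 ft² = 0.76 / 52% = 1.46154 kg.
Total product = 1.46154 × 2750 / 1000 = 4.01923 kg.

4.0 kg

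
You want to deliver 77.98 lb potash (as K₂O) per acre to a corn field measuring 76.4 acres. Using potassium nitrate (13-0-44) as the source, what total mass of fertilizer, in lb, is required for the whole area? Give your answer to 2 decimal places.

Product per acre = 77.98 / 44% = 177.227 lb.
Total product = 177.227 × 76.4 = 13540.164 lb.

13540.16 lb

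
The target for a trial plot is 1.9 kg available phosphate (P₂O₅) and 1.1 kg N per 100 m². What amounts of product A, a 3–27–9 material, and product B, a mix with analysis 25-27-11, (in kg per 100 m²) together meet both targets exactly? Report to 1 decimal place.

With a, b = kg per 100 m² of product A and product B:
P₂O₅: 0.27·a + 0.27·b = 1.9
N: 0.03·a + 0.25·b = 1.1
From row1: a = (1.9 − 0.27·b) / 0.27.
Into row2: 0.03·(1.9 − 0.27·b)/0.27 + 0.25·b = 1.1 → b = 4.0404, a = 2.99663.

3.0 kg product A, 4.0 kg product B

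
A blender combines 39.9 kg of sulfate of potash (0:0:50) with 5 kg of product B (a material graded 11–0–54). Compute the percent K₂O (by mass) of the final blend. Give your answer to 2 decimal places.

Total mass = 39.9 + 5 = 44.9 kg.
K₂O mass = 50%×39.9 + 54%×5 = 22.65 kg.
% K₂O = 22.65 / 44.9 = 50.4454%.

50.45% K₂O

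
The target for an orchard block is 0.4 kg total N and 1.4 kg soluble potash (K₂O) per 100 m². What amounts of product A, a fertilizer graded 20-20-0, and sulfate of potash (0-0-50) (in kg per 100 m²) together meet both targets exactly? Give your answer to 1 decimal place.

Let a = kg of product A, b = kg of sulfate of potash (per 100 m²).
N: 0.2·a + 0·b = 0.4
K₂O: 0·a + 0.5·b = 1.4
Solving simultaneously: a = 2, b = 2.8.

2.0 kg product A, 2.8 kg sulfate of potash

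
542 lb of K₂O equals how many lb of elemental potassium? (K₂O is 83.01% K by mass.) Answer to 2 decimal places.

K = 542 × 0.8301 = 449.914 lb.

449.91 lb K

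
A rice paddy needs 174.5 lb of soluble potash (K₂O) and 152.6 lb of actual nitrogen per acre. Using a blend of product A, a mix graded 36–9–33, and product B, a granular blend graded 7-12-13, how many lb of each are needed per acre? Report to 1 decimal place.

Per-acre balance (a = product A, b = product B):
K₂O: 0.33·a + 0.13·b = 174.5
N: 0.36·a + 0.07·b = 152.6
Eliminate a: (row1) − 0.33/0.36·(row2) → 0.0658333·b = 34.6167, so b = 525.823.
Back-substitute: a = (174.5 − 0.13·525.823) / 0.33 = 321.646.

321.6 lb product A, 525.8 lb product B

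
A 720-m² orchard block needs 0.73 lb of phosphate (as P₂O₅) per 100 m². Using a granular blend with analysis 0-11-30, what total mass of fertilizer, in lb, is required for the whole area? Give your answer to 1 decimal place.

Product per 100 m² = 0.73 / 11% = 6.63636 lb.
Total product = 6.63636 × 720 / 100 = 47.7818 lb.

47.8 lb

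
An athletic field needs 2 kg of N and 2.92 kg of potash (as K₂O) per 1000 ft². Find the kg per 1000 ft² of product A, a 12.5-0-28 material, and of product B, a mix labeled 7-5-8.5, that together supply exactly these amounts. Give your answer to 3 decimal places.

3.833 kg product A, 21.727 kg product B

With a, b = kg per 1000 ft² of product A and product B:
N: 0.125·a + 0.07·b = 2
K₂O: 0.28·a + 0.085·b = 2.92
From row1: a = (2 − 0.07·b) / 0.125.
Into row2: 0.28·(2 − 0.07·b)/0.125 + 0.085·b = 2.92 → b = 21.72702, a = 3.83287.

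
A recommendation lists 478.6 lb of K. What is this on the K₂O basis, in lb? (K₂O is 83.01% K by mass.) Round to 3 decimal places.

576.557 lb K₂O

K₂O = 478.6 / 0.8301 = 576.55704 lb.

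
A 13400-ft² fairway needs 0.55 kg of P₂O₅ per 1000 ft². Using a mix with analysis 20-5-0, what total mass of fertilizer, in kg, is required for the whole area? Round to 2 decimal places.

Product per 1000 ft² = 0.55 / 5% = 11 kg.
Total product = 11 × 13400 / 1000 = 147.4 kg.

147.40 kg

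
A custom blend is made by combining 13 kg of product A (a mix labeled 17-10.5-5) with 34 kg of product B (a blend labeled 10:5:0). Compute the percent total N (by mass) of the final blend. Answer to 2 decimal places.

11.94% N

Total mass = 13 + 34 = 47 kg.
N mass = 17%×13 + 10%×34 = 5.61 kg.
% N = 5.61 / 47 = 11.9362%.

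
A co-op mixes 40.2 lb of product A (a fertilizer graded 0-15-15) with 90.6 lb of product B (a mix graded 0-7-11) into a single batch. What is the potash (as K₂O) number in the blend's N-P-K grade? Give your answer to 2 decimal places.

12.23% K₂O

Total mass = 40.2 + 90.6 = 130.8 lb.
K₂O mass = 15%×40.2 + 11%×90.6 = 15.996 lb.
% K₂O = 15.996 / 130.8 = 12.2294%.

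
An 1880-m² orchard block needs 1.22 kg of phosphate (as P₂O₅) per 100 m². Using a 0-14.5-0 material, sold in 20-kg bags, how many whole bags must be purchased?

8 bags

Product per 100 m² = 1.22 / 14.5% = 8.41379 kg.
Total product = 8.41379 × 1880 / 100 = 158.179 kg.
Bags = ⌈158.179 / 20⌉ = 8.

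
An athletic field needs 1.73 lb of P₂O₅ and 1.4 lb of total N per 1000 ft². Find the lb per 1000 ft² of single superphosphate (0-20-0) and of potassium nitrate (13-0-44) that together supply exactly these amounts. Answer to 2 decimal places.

Per-1000 ft² balance (a = single superphosphate, b = potassium nitrate):
P₂O₅: 0.2·a + 0·b = 1.73
N: 0·a + 0.13·b = 1.4
Solving simultaneously: a = 8.65, b = 10.7692.

8.65 lb single superphosphate, 10.77 lb potassium nitrate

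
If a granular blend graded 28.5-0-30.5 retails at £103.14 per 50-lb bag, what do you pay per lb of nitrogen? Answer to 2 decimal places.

£7.24 per lb N

N in bag = 50 × 28.5% = 14.25 lb.
Cost per lb N = £103.14 / 14.25 = £7.2379.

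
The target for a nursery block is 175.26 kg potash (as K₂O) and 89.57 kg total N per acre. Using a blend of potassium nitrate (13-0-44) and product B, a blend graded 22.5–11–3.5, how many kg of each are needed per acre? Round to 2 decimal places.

384.31 kg potassium nitrate, 176.04 kg product B

With a, b = kg per acre of potassium nitrate and product B:
K₂O: 0.44·a + 0.035·b = 175.26
N: 0.13·a + 0.225·b = 89.57
Solving simultaneously: a = 384.31498, b = 176.0402.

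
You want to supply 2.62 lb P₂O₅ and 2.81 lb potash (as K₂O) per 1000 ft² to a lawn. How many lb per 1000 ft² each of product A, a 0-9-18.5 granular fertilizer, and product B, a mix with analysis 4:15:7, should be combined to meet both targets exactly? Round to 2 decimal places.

11.10 lb product A, 10.81 lb product B

Let a = lb of product A, b = lb of product B (per 1000 ft²).
P₂O₅: 0.09·a + 0.15·b = 2.62
K₂O: 0.185·a + 0.07·b = 2.81
From row1: a = (2.62 − 0.15·b) / 0.09.
Into row2: 0.185·(2.62 − 0.15·b)/0.09 + 0.07·b = 2.81 → b = 10.8065, a = 11.1002.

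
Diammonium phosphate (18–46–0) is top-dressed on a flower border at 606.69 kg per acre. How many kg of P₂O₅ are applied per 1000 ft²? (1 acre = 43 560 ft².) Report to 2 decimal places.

6.41 kg P₂O₅ per thousand sq ft

P₂O₅ per acre = 606.69 × 46% = 279.077 kg.
Convert to per 1000 ft²: 279.077 × 0.0229568 = 6.40674 kg.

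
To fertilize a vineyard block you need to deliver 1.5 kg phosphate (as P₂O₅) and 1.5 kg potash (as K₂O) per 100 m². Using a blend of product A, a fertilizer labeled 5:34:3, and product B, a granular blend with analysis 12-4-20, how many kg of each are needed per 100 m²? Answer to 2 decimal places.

Per-100 m² balance (a = product A, b = product B):
P₂O₅: 0.34·a + 0.04·b = 1.5
K₂O: 0.03·a + 0.2·b = 1.5
Eliminate a: (row1) − 0.34/0.03·(row2) → -2.22667·b = -15.5, so b = 6.96108.
Back-substitute: a = (1.5 − 0.04·6.96108) / 0.34 = 3.59281.

3.59 kg product A, 6.96 kg product B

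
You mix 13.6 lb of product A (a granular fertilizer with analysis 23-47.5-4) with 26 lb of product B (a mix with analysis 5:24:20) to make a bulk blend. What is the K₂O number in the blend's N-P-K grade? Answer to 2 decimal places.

14.51% K₂O

Total mass = 13.6 + 26 = 39.6 lb.
K₂O mass = 4%×13.6 + 20%×26 = 5.744 lb.
% K₂O = 5.744 / 39.6 = 14.5051%.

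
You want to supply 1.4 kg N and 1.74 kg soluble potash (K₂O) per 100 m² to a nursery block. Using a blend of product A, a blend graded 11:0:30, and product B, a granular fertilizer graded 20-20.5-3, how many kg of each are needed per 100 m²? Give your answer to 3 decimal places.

Per-100 m² balance (a = product A, b = product B):
N: 0.11·a + 0.2·b = 1.4
K₂O: 0.3·a + 0.03·b = 1.74
Eliminate b: (row1) − 0.2/0.03·(row2) → -1.89·a = -10.2, so a = 5.39683.
Then b = (1.74 − 0.3·5.39683) / 0.03 = 4.03175.

5.397 kg product A, 4.032 kg product B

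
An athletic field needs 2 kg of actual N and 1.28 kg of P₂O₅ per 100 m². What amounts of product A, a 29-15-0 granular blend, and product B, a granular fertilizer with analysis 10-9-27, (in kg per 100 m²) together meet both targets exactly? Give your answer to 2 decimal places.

Per-100 m² balance (a = product A, b = product B):
N: 0.29·a + 0.1·b = 2
P₂O₅: 0.15·a + 0.09·b = 1.28
Solving simultaneously: a = 4.68468, b = 6.41441.

4.68 kg product A, 6.41 kg product B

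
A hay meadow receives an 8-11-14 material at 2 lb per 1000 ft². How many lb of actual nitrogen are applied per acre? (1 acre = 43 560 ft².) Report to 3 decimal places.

nitrogen per 1000 ft² = 2 × 8% = 0.16 lb.
Convert to per acre: 0.16 × 43.56 = 6.9696 lb.

6.970 lb N per acre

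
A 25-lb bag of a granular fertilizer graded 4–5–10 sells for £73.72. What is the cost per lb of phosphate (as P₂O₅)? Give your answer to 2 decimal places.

£58.98 per lb P₂O₅

P₂O₅ in bag = 25 × 5% = 1.25 lb.
Cost per lb P₂O₅ = £73.72 / 1.25 = £58.9760.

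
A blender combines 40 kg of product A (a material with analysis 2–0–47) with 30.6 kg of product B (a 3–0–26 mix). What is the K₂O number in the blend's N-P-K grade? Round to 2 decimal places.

Total mass = 40 + 30.6 = 70.6 kg.
K₂O mass = 47%×40 + 26%×30.6 = 26.756 kg.
% K₂O = 26.756 / 70.6 = 37.898%.

37.90% K₂O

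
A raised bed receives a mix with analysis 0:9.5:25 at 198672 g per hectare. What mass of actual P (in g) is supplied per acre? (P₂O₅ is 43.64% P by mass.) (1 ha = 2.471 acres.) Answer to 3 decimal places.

P₂O₅ per hectare = 198672 × 9.5% = 18873.8 g.
Elemental P = 18873.8 × 0.4364 = 8236.54 g per hectare.
Convert to per acre: 8236.54 × 0.404694 = 3333.2836 g.

3333.284 g P per acre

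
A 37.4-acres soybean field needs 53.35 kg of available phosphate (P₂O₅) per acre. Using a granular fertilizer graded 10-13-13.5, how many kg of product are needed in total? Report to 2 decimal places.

Product per acre = 53.35 / 13% = 410.385 kg.
Total product = 410.385 × 37.4 = 15348.3846 kg.

15348.38 kg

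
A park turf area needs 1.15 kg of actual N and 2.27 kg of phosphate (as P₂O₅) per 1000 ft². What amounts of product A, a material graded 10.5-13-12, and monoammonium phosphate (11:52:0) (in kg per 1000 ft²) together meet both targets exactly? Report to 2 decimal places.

8.64 kg product A, 2.20 kg monoammonium phosphate

Let a = kg of product A, b = kg of monoammonium phosphate (per 1000 ft²).
N: 0.105·a + 0.11·b = 1.15
P₂O₅: 0.13·a + 0.52·b = 2.27
From row1: a = (1.15 − 0.11·b) / 0.105.
Into row2: 0.13·(1.15 − 0.11·b)/0.105 + 0.52·b = 2.27 → b = 2.20471, a = 8.64268.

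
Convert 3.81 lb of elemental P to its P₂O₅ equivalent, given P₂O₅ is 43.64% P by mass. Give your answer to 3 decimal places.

8.731 lb P₂O₅

P₂O₅ = 3.81 / 0.4364 = 8.73052 lb.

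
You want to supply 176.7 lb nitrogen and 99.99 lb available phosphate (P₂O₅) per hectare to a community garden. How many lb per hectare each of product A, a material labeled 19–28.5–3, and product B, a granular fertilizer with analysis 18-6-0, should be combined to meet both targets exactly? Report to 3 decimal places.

185.368 lb product A, 786.000 lb product B

Let a = lb of product A, b = lb of product B (per hectare).
N: 0.19·a + 0.18·b = 176.7
P₂O₅: 0.285·a + 0.06·b = 99.99
Solving simultaneously: a = 185.3684, b = 786.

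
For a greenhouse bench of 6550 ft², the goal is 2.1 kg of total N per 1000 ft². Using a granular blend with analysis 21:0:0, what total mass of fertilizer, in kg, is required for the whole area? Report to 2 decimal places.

65.50 kg

Product per 1000 ft² = 2.1 / 21% = 10 kg.
Total product = 10 × 6550 / 1000 = 65.5 kg.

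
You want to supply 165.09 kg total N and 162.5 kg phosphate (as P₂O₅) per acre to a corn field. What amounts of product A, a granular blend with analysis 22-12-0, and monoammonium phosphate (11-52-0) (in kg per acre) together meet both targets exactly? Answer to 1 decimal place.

With a, b = kg per acre of product A and monoammonium phosphate:
N: 0.22·a + 0.11·b = 165.09
P₂O₅: 0.12·a + 0.52·b = 162.5
Eliminate a: (row1) − 0.22/0.12·(row2) → -0.843333·b = -132.827, so b = 157.502.
Back-substitute: a = (165.09 − 0.11·157.502) / 0.22 = 671.658.

671.7 kg product A, 157.5 kg monoammonium phosphate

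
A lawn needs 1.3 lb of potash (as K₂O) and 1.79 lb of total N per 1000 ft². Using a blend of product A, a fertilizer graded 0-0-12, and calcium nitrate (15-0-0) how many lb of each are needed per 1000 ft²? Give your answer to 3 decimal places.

With a, b = lb per 1000 ft² of product A and calcium nitrate:
K₂O: 0.12·a + 0·b = 1.3
N: 0·a + 0.15·b = 1.79
Solving simultaneously: a = 10.8333, b = 11.9333.

10.833 lb product A, 11.933 lb calcium nitrate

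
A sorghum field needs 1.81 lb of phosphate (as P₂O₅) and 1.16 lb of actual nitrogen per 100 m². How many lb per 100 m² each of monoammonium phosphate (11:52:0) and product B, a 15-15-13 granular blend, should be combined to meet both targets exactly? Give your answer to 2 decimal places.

With a, b = lb per 100 m² of monoammonium phosphate and product B:
P₂O₅: 0.52·a + 0.15·b = 1.81
N: 0.11·a + 0.15·b = 1.16
Eliminate b: (row1) − 0.15/0.15·(row2) → 0.41·a = 0.65, so a = 1.58537.
Then b = (1.16 − 0.11·1.58537) / 0.15 = 6.57073.

1.59 lb monoammonium phosphate, 6.57 lb product B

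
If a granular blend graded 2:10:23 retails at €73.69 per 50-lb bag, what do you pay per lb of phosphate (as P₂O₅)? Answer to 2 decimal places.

P₂O₅ in bag = 50 × 10% = 5 lb.
Cost per lb P₂O₅ = €73.69 / 5 = €14.7380.

€14.74 per lb P₂O₅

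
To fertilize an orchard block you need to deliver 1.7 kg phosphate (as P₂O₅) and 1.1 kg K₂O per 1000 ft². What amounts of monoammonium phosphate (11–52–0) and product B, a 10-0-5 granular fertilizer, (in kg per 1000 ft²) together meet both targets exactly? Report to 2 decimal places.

With a, b = kg per 1000 ft² of monoammonium phosphate and product B:
P₂O₅: 0.52·a + 0·b = 1.7
K₂O: 0·a + 0.05·b = 1.1
Solving simultaneously: a = 3.26923, b = 22.

3.27 kg monoammonium phosphate, 22.00 kg product B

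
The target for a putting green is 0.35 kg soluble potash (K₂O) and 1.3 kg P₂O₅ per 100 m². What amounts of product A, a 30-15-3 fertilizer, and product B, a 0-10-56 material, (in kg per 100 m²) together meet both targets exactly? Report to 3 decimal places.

8.556 kg product A, 0.167 kg product B

Let a = kg of product A, b = kg of product B (per 100 m²).
K₂O: 0.03·a + 0.56·b = 0.35
P₂O₅: 0.15·a + 0.1·b = 1.3
From row1: a = (0.35 − 0.56·b) / 0.03.
Into row2: 0.15·(0.35 − 0.56·b)/0.03 + 0.1·b = 1.3 → b = 0.166667, a = 8.55556.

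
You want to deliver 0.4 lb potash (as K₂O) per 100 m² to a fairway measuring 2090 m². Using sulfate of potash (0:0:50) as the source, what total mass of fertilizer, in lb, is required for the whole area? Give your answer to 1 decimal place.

16.7 lb

Product per 100 m² = 0.4 / 50% = 0.8 lb.
Total product = 0.8 × 2090 / 100 = 16.72 lb.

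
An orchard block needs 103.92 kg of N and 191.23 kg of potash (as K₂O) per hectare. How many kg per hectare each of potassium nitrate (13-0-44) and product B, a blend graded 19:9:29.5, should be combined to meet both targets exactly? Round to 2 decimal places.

With a, b = kg per hectare of potassium nitrate and product B:
N: 0.13·a + 0.19·b = 103.92
K₂O: 0.44·a + 0.295·b = 191.23
Solving simultaneously: a = 125.465, b = 461.103.

125.47 kg potassium nitrate, 461.10 kg product B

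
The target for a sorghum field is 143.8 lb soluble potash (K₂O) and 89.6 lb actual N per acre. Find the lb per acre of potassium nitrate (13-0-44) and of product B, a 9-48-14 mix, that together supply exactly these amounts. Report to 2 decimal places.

Per-acre balance (a = potassium nitrate, b = product B):
K₂O: 0.44·a + 0.14·b = 143.8
N: 0.13·a + 0.09·b = 89.6
From row1: a = (143.8 − 0.14·b) / 0.44.
Into row2: 0.13·(143.8 − 0.14·b)/0.44 + 0.09·b = 89.6 → b = 968.692, a = 18.5981.

18.60 lb potassium nitrate, 968.69 lb product B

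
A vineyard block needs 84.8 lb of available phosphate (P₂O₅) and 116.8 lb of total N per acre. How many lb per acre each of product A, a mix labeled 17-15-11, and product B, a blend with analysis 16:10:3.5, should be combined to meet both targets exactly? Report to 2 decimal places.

Per-acre balance (a = product A, b = product B):
P₂O₅: 0.15·a + 0.1·b = 84.8
N: 0.17·a + 0.16·b = 116.8
Eliminate b: (row1) − 0.1/0.16·(row2) → 0.04375·a = 11.8, so a = 269.714.
Then b = (116.8 − 0.17·269.714) / 0.16 = 443.429.

269.71 lb product A, 443.43 lb product B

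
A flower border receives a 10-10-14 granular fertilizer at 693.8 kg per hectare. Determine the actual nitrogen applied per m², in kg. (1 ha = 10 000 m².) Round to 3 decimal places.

0.007 kg N per sq m

nitrogen per hectare = 693.8 × 10% = 69.38 kg.
Convert to per m²: 69.38 × 0.0001 = 0.006938 kg.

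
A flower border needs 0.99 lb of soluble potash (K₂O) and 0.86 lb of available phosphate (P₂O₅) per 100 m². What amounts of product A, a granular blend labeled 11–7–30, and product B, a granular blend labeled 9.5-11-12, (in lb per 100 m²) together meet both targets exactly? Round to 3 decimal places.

0.232 lb product A, 7.671 lb product B

Per-100 m² balance (a = product A, b = product B):
K₂O: 0.3·a + 0.12·b = 0.99
P₂O₅: 0.07·a + 0.11·b = 0.86
Eliminate a: (row1) − 0.3/0.07·(row2) → -0.351429·b = -2.69571, so b = 7.67073.
Back-substitute: a = (0.99 − 0.12·7.67073) / 0.3 = 0.231707.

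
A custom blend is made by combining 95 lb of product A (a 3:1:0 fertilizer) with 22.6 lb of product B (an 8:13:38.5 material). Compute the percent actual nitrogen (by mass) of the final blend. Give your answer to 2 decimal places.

3.96% N

Total mass = 95 + 22.6 = 117.6 lb.
N mass = 3%×95 + 8%×22.6 = 4.658 lb.
% N = 4.658 / 117.6 = 3.96088%.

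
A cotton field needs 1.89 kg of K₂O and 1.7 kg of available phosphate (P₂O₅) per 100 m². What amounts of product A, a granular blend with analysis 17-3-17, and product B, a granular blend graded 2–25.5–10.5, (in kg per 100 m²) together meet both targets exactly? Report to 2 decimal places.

7.55 kg product A, 5.78 kg product B

Per-100 m² balance (a = product A, b = product B):
K₂O: 0.17·a + 0.105·b = 1.89
P₂O₅: 0.03·a + 0.255·b = 1.7
From row1: a = (1.89 − 0.105·b) / 0.17.
Into row2: 0.03·(1.89 − 0.105·b)/0.17 + 0.255·b = 1.7 → b = 5.77861, a = 7.54851.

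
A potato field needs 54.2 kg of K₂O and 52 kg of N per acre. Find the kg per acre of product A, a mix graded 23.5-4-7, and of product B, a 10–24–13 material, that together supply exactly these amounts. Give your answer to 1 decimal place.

Per-acre balance (a = product A, b = product B):
K₂O: 0.07·a + 0.13·b = 54.2
N: 0.235·a + 0.1·b = 52
From row1: a = (54.2 − 0.13·b) / 0.07.
Into row2: 0.235·(54.2 − 0.13·b)/0.07 + 0.1·b = 52 → b = 386.285, a = 56.9002.

56.9 kg product A, 386.3 kg product B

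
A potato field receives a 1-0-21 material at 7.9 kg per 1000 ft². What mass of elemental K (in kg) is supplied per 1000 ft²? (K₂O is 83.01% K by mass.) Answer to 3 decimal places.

K₂O per 1000 ft² = 7.9 × 21% = 1.659 kg.
Elemental K = 1.659 × 0.8301 = 1.37714 kg per 1000 ft².

1.377 kg K per thousand sq ft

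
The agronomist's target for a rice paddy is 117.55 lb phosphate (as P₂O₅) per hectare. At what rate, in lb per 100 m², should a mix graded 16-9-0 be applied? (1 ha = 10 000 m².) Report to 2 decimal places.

13.06 lb of product per hundred sq m

Product per hectare = 117.55 / 9% = 1306.11 lb.
Convert to per 100 m²: 1306.11 × 0.01 = 13.0611 lb.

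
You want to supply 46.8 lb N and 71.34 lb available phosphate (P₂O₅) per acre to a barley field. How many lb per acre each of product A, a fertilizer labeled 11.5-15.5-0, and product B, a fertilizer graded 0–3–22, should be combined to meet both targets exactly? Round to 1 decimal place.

With a, b = lb per acre of product A and product B:
N: 0.115·a + 0·b = 46.8
P₂O₅: 0.155·a + 0.03·b = 71.34
Solving simultaneously: a = 406.957, b = 275.391.

407.0 lb product A, 275.4 lb product B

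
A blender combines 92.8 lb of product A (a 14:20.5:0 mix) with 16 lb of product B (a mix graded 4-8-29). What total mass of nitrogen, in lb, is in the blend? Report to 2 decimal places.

13.63 lb N

N mass = 14%×92.8 + 4%×16 = 13.632 lb.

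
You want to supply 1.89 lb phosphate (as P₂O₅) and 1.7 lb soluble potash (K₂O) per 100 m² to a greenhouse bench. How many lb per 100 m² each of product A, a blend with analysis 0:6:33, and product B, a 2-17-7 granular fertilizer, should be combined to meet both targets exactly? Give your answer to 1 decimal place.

Let a = lb of product A, b = lb of product B (per 100 m²).
P₂O₅: 0.06·a + 0.17·b = 1.89
K₂O: 0.33·a + 0.07·b = 1.7
Eliminate a: (row1) − 0.06/0.33·(row2) → 0.157273·b = 1.58091, so b = 10.052.
Back-substitute: a = (1.89 − 0.17·10.052) / 0.06 = 3.01927.

3.0 lb product A, 10.1 lb product B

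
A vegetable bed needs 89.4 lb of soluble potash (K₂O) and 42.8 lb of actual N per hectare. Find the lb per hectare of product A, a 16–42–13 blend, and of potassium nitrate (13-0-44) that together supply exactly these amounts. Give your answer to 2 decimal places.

134.77 lb product A, 163.36 lb potassium nitrate

With a, b = lb per hectare of product A and potassium nitrate:
K₂O: 0.13·a + 0.44·b = 89.4
N: 0.16·a + 0.13·b = 42.8
Eliminate b: (row1) − 0.44/0.13·(row2) → -0.411538·a = -55.4615, so a = 134.766.
Then b = (42.8 − 0.16·134.766) / 0.13 = 163.364.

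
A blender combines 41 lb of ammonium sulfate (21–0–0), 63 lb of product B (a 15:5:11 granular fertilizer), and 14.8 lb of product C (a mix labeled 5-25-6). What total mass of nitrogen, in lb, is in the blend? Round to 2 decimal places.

18.80 lb N

N mass = 21%×41 + 15%×63 + 5%×14.8 = 18.8 lb.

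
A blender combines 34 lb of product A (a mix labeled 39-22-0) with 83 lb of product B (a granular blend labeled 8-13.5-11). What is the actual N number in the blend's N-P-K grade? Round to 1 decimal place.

17.0% N

Total mass = 34 + 83 = 117 lb.
N mass = 39%×34 + 8%×83 = 19.9 lb.
% N = 19.9 / 117 = 17.0085%.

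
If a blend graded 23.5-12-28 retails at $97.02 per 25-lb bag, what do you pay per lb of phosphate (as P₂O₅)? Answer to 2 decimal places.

P₂O₅ in bag = 25 × 12% = 3 lb.
Cost per lb P₂O₅ = $97.02 / 3 = $32.3400.

$32.34 per lb P₂O₅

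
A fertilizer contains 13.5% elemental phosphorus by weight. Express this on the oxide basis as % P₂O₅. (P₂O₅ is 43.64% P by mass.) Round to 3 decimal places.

%P₂O₅ = 13.5 / 0.4364 = 30.9349%.

30.935% P₂O₅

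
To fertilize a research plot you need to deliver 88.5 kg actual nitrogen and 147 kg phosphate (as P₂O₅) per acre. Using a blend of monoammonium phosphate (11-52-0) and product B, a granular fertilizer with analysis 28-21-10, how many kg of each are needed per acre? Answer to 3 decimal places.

Per-acre balance (a = monoammonium phosphate, b = product B):
N: 0.11·a + 0.28·b = 88.5
P₂O₅: 0.52·a + 0.21·b = 147
From row1: a = (88.5 − 0.28·b) / 0.11.
Into row2: 0.52·(88.5 − 0.28·b)/0.11 + 0.21·b = 147 → b = 243.67347, a = 184.2857.

184.286 kg monoammonium phosphate, 243.673 kg product B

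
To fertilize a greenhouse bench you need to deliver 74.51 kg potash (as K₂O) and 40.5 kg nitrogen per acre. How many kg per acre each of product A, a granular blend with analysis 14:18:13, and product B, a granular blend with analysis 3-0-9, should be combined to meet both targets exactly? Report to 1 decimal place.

162.0 kg product A, 593.8 kg product B

Let a = kg of product A, b = kg of product B (per acre).
K₂O: 0.13·a + 0.09·b = 74.51
N: 0.14·a + 0.03·b = 40.5
Solving simultaneously: a = 162.034, b = 593.839.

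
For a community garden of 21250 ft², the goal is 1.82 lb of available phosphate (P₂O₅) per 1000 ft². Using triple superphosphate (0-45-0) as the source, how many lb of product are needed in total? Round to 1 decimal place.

Product per 1000 ft² = 1.82 / 45% = 4.04444 lb.
Total product = 4.04444 × 21250 / 1000 = 85.9444 lb.

85.9 lb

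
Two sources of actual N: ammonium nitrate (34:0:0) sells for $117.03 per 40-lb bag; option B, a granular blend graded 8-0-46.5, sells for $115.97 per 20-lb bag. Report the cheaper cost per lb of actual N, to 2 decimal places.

$8.61 per lb N (ammonium nitrate)

ammonium nitrate: N per bag = 40 × 34% = 13.6 lb; cost = 117.03 / 13.6 = $8.6051/lb N.
option B: N per bag = 20 × 8% = 1.6 lb; cost = 115.97 / 1.6 = $72.4812/lb N.
ammonium nitrate is cheaper.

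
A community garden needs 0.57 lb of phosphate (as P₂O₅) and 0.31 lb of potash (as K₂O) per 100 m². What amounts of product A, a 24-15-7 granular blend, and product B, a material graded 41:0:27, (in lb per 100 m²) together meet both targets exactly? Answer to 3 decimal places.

3.800 lb product A, 0.163 lb product B

Let a = lb of product A, b = lb of product B (per 100 m²).
P₂O₅: 0.15·a + 0·b = 0.57
K₂O: 0.07·a + 0.27·b = 0.31
Eliminate a: (row1) − 0.15/0.07·(row2) → -0.578571·b = -0.0942857, so b = 0.162963.
Back-substitute: a = (0.57 − 0·0.162963) / 0.15 = 3.8.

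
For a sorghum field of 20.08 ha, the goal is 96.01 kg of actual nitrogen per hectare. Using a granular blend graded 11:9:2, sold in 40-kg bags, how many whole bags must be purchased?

439 bags

Product per hectare = 96.01 / 11% = 872.818 kg.
Total product = 872.818 × 20.08 = 17526.2 kg.
Bags = ⌈17526.2 / 40⌉ = 439.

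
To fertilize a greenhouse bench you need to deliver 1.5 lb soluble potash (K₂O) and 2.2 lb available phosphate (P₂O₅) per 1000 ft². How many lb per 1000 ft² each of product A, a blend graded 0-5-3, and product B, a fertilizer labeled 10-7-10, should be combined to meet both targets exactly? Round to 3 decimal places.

39.655 lb product A, 3.103 lb product B

With a, b = lb per 1000 ft² of product A and product B:
K₂O: 0.03·a + 0.1·b = 1.5
P₂O₅: 0.05·a + 0.07·b = 2.2
Eliminate a: (row1) − 0.03/0.05·(row2) → 0.058·b = 0.18, so b = 3.10345.
Back-substitute: a = (1.5 − 0.1·3.10345) / 0.03 = 39.6552.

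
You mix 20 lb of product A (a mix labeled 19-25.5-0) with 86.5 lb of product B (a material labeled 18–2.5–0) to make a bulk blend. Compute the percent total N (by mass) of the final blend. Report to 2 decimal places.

18.19% N

Total mass = 20 + 86.5 = 106.5 lb.
N mass = 19%×20 + 18%×86.5 = 19.37 lb.
% N = 19.37 / 106.5 = 18.1878%.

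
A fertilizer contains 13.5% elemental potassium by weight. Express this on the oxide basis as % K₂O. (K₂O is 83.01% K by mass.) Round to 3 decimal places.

16.263% K₂O

%K₂O = 13.5 / 0.8301 = 16.2631%.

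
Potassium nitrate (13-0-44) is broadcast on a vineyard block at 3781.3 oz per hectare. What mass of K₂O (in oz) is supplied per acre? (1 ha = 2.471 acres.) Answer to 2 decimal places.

673.32 oz K₂O per acre

K₂O per hectare = 3781.3 × 44% = 1663.77 oz.
Convert to per acre: 1663.77 × 0.404694 = 673.319 oz.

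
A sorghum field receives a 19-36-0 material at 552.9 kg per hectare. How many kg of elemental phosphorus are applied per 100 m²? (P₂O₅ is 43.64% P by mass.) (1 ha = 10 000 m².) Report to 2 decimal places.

P₂O₅ per hectare = 552.9 × 36% = 199.044 kg.
Elemental P = 199.044 × 0.4364 = 86.8628 kg per hectare.
Convert to per 100 m²: 86.8628 × 0.01 = 0.868628 kg.

0.87 kg P per hundred sq m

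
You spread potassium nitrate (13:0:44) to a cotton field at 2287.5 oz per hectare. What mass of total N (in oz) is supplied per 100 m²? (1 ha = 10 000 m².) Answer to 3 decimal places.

nitrogen per hectare = 2287.5 × 13% = 297.375 oz.
Convert to per 100 m²: 297.375 × 0.01 = 2.97375 oz.

2.974 oz N per hundred sq m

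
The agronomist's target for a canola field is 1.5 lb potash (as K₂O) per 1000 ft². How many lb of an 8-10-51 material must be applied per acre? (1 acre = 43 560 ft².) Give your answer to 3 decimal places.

Product per 1000 ft² = 1.5 / 51% = 2.94118 lb.
Convert to per acre: 2.94118 × 43.56 = 128.1176 lb.

128.118 lb of product per acre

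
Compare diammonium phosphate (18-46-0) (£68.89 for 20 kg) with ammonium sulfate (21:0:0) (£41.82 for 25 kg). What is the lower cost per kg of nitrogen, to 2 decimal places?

£7.97 per kg N (ammonium sulfate)

diammonium phosphate: N per bag = 20 × 18% = 3.6 kg; cost = 68.89 / 3.6 = £19.1361/kg N.
ammonium sulfate: N per bag = 25 × 21% = 5.25 kg; cost = 41.82 / 5.25 = £7.9657/kg N.
ammonium sulfate is cheaper.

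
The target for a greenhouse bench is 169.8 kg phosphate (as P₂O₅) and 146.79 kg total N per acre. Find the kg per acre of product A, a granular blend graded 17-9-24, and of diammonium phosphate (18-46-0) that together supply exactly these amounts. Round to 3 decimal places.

Let a = kg of product A, b = kg of diammonium phosphate (per acre).
P₂O₅: 0.09·a + 0.46·b = 169.8
N: 0.17·a + 0.18·b = 146.79
Eliminate b: (row1) − 0.46/0.18·(row2) → -0.344444·a = -205.33, so a = 596.1194.
Then b = (146.79 − 0.17·596.1194) / 0.18 = 252.4984.

596.119 kg product A, 252.498 kg diammonium phosphate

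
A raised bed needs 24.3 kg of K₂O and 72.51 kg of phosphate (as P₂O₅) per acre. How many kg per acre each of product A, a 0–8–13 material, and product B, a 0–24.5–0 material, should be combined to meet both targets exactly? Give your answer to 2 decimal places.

Per-acre balance (a = product A, b = product B):
K₂O: 0.13·a + 0·b = 24.3
P₂O₅: 0.08·a + 0.245·b = 72.51
Eliminate a: (row1) − 0.13/0.08·(row2) → -0.398125·b = -93.5288, so b = 234.923.
Back-substitute: a = (24.3 − 0·234.923) / 0.13 = 186.923.

186.92 kg product A, 234.92 kg product B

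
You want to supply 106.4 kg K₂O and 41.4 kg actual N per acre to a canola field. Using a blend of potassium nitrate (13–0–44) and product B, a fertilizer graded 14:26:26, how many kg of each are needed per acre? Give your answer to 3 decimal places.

With a, b = kg per acre of potassium nitrate and product B:
K₂O: 0.44·a + 0.26·b = 106.4
N: 0.13·a + 0.14·b = 41.4
Solving simultaneously: a = 148.6331, b = 157.6978.

148.633 kg potassium nitrate, 157.698 kg product B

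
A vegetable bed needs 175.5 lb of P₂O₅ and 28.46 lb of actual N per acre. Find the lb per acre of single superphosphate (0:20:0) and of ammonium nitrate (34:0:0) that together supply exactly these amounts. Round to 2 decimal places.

Per-acre balance (a = single superphosphate, b = ammonium nitrate):
P₂O₅: 0.2·a + 0·b = 175.5
N: 0·a + 0.34·b = 28.46
Solving simultaneously: a = 877.5, b = 83.7059.

877.50 lb single superphosphate, 83.71 lb ammonium nitrate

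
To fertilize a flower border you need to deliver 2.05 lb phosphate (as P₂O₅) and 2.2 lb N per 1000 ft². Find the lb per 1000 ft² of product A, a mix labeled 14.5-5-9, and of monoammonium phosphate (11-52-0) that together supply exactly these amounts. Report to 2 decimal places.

With a, b = lb per 1000 ft² of product A and monoammonium phosphate:
P₂O₅: 0.05·a + 0.52·b = 2.05
N: 0.145·a + 0.11·b = 2.2
Solving simultaneously: a = 13.1402, b = 2.67883.

13.14 lb product A, 2.68 lb monoammonium phosphate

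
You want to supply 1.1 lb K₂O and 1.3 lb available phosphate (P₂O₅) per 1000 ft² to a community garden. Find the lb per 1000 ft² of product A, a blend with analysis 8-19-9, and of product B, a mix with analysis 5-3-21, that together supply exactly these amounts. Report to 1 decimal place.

With a, b = lb per 1000 ft² of product A and product B:
K₂O: 0.09·a + 0.21·b = 1.1
P₂O₅: 0.19·a + 0.03·b = 1.3
Eliminate b: (row1) − 0.21/0.03·(row2) → -1.24·a = -8, so a = 6.45161.
Then b = (1.3 − 0.19·6.45161) / 0.03 = 2.47312.

6.5 lb product A, 2.5 lb product B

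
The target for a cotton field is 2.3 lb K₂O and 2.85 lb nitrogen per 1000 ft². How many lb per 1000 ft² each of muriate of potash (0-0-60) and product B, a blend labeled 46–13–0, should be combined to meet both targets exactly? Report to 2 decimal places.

With a, b = lb per 1000 ft² of muriate of potash and product B:
K₂O: 0.6·a + 0·b = 2.3
N: 0·a + 0.46·b = 2.85
Solving simultaneously: a = 3.83333, b = 6.19565.

3.83 lb muriate of potash, 6.20 lb product B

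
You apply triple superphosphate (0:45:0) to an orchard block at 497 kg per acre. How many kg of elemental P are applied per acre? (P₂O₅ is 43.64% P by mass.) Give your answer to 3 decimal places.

97.601 kg P per acre

P₂O₅ per acre = 497 × 45% = 223.65 kg.
Elemental P = 223.65 × 0.4364 = 97.6009 kg per acre.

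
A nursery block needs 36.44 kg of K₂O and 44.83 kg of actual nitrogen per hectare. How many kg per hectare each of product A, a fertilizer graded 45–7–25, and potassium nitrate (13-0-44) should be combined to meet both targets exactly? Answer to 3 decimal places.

Per-hectare balance (a = product A, b = potassium nitrate):
K₂O: 0.25·a + 0.44·b = 36.44
N: 0.45·a + 0.13·b = 44.83
Eliminate a: (row1) − 0.25/0.45·(row2) → 0.367778·b = 11.5344, so b = 31.3625.
Back-substitute: a = (36.44 − 0.44·31.3625) / 0.25 = 90.5619.

90.562 kg product A, 31.363 kg potassium nitrate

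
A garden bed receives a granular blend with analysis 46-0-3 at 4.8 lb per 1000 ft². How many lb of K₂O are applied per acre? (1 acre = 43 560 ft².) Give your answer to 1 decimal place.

K₂O per 1000 ft² = 4.8 × 3% = 0.144 lb.
Convert to per acre: 0.144 × 43.56 = 6.27264 lb.

6.3 lb K₂O per acre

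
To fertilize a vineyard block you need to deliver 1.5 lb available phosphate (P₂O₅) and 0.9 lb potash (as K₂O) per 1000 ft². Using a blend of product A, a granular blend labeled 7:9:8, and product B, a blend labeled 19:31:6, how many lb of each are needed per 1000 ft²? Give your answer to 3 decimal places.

Per-1000 ft² balance (a = product A, b = product B):
P₂O₅: 0.09·a + 0.31·b = 1.5
K₂O: 0.08·a + 0.06·b = 0.9
Eliminate a: (row1) − 0.09/0.08·(row2) → 0.2425·b = 0.4875, so b = 2.01031.
Back-substitute: a = (1.5 − 0.31·2.01031) / 0.09 = 9.74227.

9.742 lb product A, 2.010 lb product B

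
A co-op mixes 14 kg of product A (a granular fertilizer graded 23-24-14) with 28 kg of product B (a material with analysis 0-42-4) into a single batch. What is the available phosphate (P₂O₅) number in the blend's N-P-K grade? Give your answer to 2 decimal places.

36.00% P₂O₅

Total mass = 14 + 28 = 42 kg.
P₂O₅ mass = 24%×14 + 42%×28 = 15.12 kg.
% P₂O₅ = 15.12 / 42 = 36%.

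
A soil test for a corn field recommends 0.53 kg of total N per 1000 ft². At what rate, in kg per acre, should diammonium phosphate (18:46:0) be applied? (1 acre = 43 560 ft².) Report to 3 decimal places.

Product per 1000 ft² = 0.53 / 18% = 2.94444 kg.
Convert to per acre: 2.94444 × 43.56 = 128.26 kg.

128.260 kg of product per acre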